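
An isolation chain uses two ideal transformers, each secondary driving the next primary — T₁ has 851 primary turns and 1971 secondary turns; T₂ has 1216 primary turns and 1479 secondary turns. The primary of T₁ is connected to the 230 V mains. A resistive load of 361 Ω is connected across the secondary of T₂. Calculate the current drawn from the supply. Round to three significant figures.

Secondary of T₁: V = 230.00 × 1971/851 = 532.70 V.
Secondary of T₂: V = 532.70 × 1479/1216 = 647.92 V.
I_load = 647.92/361 = 1.7948 A, so P_out = 647.92 × 1.7948 = 1162.9 W.
All ideal ⇒ P_in = P_out, so I_supply = 1162.9/230 = 5.06 A.

I_supply ≈ 5.06 A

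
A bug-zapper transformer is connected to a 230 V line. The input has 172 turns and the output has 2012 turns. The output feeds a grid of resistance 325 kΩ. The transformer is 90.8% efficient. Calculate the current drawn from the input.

V_out = 230 × 2012/172 = 2690.5 V.
I_out = V_out/R = 2690.5/325000 = 0.0082784 A.
P_out = V_out I_out = 2690.5 × 0.0082784 = 22.273 W.
P_in = P_out/η = 22.273/0.908 = 24.529 W.
I_in = P_in/V_in = 24.529/230 = 0.107 A.

I_in ≈ 0.107 A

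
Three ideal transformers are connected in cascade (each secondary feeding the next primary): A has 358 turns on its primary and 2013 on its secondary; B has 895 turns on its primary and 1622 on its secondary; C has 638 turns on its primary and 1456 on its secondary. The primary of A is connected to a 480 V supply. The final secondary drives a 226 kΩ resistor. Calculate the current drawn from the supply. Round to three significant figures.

After A: V = 480.00 × 2013/358 = 2699.0 V.
After B: V = 2699.0 × 1622/895 = 4891.4 V.
After C: V = 4891.4 × 1456/638 = 11163 V.
I_load = 11163/226000 = 0.049393 A, so P_out = 11163 × 0.049393 = 551.36 W.
All ideal ⇒ P_in = P_out, so I_supply = 551.36/480 = 1.15 A.

I_supply ≈ 1.15 A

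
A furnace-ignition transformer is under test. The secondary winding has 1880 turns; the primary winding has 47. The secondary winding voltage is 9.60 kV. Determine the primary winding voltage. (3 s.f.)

V_p/V_s = N_p/N_s, so V_p = 9600 × 47/1880 = 240 V.

V_p ≈ 240 V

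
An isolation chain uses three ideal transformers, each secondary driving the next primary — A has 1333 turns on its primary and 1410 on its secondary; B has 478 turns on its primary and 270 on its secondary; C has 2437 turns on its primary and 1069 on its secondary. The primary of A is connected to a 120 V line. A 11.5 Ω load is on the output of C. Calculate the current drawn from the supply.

After A: V = 120.00 × 1410/1333 = 126.93 V.
After B: V = 126.93 × 270/478 = 71.698 V.
After C: V = 71.698 × 1069/2437 = 31.451 V.
I_load = 31.451/11.5 = 2.7348 A, so P_out = 31.451 × 2.7348 = 86.012 W.
All ideal ⇒ P_in = P_out, so I_supply = 86.012/120 = 0.717 A.

I_supply ≈ 0.717 A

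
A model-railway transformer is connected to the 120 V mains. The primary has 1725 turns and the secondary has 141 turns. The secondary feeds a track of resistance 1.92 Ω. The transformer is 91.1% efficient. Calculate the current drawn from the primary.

I_p ≈ 0.458 A

V_s = 120 × 141/1725 = 9.8087 V.
I_s = V_s/R = 9.8087/1.92 = 5.1087 A.
P_out = V_s I_s = 9.8087 × 5.1087 = 50.110 W.
P_in = P_out/η = 50.110/0.911 = 55.005 W.
I_p = P_in/V_p = 55.005/120 = 0.458 A.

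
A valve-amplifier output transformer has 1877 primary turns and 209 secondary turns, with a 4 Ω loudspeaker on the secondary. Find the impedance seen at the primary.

Z_p ≈ 323 Ω

Z_p = (N_p/N_s)² × Z_s = (1877/209)² × 4 = 323 Ω.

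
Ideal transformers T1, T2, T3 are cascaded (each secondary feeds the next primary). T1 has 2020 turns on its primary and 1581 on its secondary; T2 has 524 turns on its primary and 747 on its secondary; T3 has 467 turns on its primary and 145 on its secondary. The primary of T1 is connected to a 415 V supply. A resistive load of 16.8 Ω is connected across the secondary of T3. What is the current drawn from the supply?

Secondary of T1: V = 415.00 × 1581/2020 = 324.81 V.
Secondary of T2: V = 324.81 × 747/524 = 463.04 V.
Secondary of T3: V = 463.04 × 145/467 = 143.77 V.
I_load = 143.77/16.8 = 8.5578 A, so P_out = 143.77 × 8.5578 = 1230.4 W.
All ideal ⇒ P_in = P_out, so I_supply = 1230.4/415 = 2.96 A.

I_supply ≈ 2.96 A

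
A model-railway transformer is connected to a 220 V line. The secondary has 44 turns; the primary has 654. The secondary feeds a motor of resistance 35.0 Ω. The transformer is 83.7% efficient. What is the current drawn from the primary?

V_s = 220 × 44/654 = 14.801 V.
I_s = V_s/R = 14.801/35.0 = 0.42289 A.
P_out = V_s I_s = 14.801 × 0.42289 = 6.2593 W.
P_in = P_out/η = 6.2593/0.837 = 7.4783 W.
I_p = P_in/V_p = 7.4783/220 = 0.0340 A.

I_p ≈ 0.0340 A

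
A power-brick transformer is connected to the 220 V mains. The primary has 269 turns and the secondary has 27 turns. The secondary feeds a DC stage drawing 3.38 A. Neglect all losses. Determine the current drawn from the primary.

I_p ≈ 0.339 A

For an ideal transformer I_p N_p = I_s N_s, so I_p = 3.38 × 27/269 = 0.339 A.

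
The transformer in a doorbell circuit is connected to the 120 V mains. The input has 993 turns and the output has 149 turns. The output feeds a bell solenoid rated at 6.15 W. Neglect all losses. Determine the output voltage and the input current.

V_out = V_in × N_out/N_in = 120 × 149/993 = 18.006 V.
I_out = P/V_out = 6.15/18.006 = 0.34155 A.
I_in = I_out × N_out/N_in = 0.34155 × 149/993 = 0.0513 A.

V_out ≈ 18.0 V, I_in ≈ 0.0513 A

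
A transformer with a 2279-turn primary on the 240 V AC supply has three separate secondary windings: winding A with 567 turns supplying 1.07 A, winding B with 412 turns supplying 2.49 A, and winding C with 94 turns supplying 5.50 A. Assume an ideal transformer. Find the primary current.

I_p ≈ 0.943 A

V_A = 240 × 567/2279 = 59.710 V; V_B = 240 × 412/2279 = 43.387 V; V_C = 240 × 94/2279 = 9.8991 V.
P_out = V_A I_A + V_B I_B + V_C I_C = 59.710×1.07 + 43.387×2.49 + 9.8991×5.50 = 63.890 + 108.03 + 54.445 = 226.37 W.
Ideal ⇒ P_in = P_out, so I_p = P_out/V_p = 226.37/240 = 0.943 A.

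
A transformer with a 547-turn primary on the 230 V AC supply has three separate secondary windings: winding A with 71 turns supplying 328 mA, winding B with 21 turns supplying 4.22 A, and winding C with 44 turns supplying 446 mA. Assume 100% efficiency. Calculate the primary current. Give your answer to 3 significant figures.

V_A = 230 × 71/547 = 29.854 V; V_B = 230 × 21/547 = 8.8300 V; V_C = 230 × 44/547 = 18.501 V.
P_out = V_A I_A + V_B I_B + V_C I_C = 29.854×0.328 + 8.8300×4.22 + 18.501×0.446 = 9.7920 + 37.263 + 8.2514 = 55.306 W.
Ideal ⇒ P_in = P_out, so I_p = P_out/V_p = 55.306/230 = 0.240 A.

I_p ≈ 0.240 A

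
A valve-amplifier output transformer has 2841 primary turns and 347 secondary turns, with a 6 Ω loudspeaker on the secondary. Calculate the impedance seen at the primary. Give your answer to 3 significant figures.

Z_p ≈ 402 Ω

Z_p = (N_p/N_s)² × Z_s = (2841/347)² × 6 = 402 Ω.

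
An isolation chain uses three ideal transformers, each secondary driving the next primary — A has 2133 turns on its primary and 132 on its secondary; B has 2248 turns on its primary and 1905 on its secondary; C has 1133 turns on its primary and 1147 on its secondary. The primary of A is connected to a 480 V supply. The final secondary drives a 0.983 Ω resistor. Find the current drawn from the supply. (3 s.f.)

After A: V = 480.00 × 132/2133 = 29.705 V.
After B: V = 29.705 × 1905/2248 = 25.172 V.
After C: V = 25.172 × 1147/1133 = 25.483 V.
I_load = 25.483/0.983 = 25.924 A, so P_out = 25.483 × 25.924 = 660.63 W.
All ideal ⇒ P_in = P_out, so I_supply = 660.63/480 = 1.38 A.

I_supply ≈ 1.38 A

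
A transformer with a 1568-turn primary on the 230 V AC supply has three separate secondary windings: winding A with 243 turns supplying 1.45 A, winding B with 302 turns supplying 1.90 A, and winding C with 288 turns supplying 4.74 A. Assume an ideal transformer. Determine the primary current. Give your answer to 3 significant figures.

V_A = 230 × 243/1568 = 35.644 V; V_B = 230 × 302/1568 = 44.298 V; V_C = 230 × 288/1568 = 42.245 V.
P_out = V_A I_A + V_B I_B + V_C I_C = 35.644×1.45 + 44.298×1.90 + 42.245×4.74 = 51.684 + 84.167 + 200.24 = 336.09 W.
Ideal ⇒ P_in = P_out, so I_p = P_out/V_p = 336.09/230 = 1.46 A.

I_p ≈ 1.46 A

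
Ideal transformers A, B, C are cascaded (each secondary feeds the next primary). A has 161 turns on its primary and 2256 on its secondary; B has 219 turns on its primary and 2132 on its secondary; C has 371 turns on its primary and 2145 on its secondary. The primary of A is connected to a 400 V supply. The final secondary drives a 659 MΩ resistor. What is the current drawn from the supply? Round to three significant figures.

I_supply ≈ 0.378 A

Secondary of A: V = 400.00 × 2256/161 = 5605.0 V.
Secondary of B: V = 5605.0 × 2132/219 = 54565 V.
Secondary of C: V = 54565 × 2145/371 = 315480 V.
I_load = 315480/(6.59×10^8) = 4.7872×10^-4 A, so P_out = 315480 × 4.7872×10^-4 = 151.03 W.
All ideal ⇒ P_in = P_out, so I_supply = 151.03/400 = 0.378 A.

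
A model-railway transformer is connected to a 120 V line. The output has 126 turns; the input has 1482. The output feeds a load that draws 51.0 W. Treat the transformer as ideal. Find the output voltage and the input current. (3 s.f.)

V_out ≈ 10.2 V, I_in ≈ 0.425 A

V_out = V_in × N_out/N_in = 120 × 126/1482 = 10.202 V.
I_out = P/V_out = 51.0/10.202 = 4.9988 A.
I_in = I_out × N_out/N_in = 4.9988 × 126/1482 = 0.425 A.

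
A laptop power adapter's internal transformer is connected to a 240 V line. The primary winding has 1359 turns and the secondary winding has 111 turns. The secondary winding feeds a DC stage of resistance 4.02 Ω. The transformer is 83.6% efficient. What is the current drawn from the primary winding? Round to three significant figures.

V_s = 240 × 111/1359 = 19.603 V.
I_s = V_s/R = 19.603/4.02 = 4.8763 A.
P_out = V_s I_s = 19.603 × 4.8763 = 95.588 W.
P_in = P_out/η = 95.588/0.836 = 114.34 W.
I_p = P_in/V_p = 114.34/240 = 0.476 A.

I_p ≈ 0.476 A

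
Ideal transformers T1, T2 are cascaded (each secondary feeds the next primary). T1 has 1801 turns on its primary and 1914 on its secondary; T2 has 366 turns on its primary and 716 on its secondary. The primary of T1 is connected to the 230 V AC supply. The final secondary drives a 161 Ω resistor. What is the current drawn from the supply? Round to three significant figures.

I_supply ≈ 6.17 A

After T1: V = 230.00 × 1914/1801 = 244.43 V.
After T2: V = 244.43 × 716/366 = 478.18 V.
I_load = 478.18/161 = 2.9700 A, so P_out = 478.18 × 2.9700 = 1420.2 W.
All ideal ⇒ P_in = P_out, so I_supply = 1420.2/230 = 6.17 A.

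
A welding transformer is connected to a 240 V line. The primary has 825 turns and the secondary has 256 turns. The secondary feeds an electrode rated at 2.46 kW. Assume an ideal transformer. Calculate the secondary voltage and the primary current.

V_s = V_p × N_s/N_p = 240 × 256/825 = 74.473 V.
I_s = P/V_s = 2460/74.473 = 33.032 A.
I_p = I_s × N_s/N_p = 33.032 × 256/825 = 10.2 A.

V_s ≈ 74.5 V, I_p ≈ 10.2 A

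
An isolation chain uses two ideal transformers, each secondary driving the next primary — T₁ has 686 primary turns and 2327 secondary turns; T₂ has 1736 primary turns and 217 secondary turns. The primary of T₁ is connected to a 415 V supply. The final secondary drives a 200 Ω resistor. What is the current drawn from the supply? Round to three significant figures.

I_supply ≈ 0.373 A

Secondary of T₁: V = 415.00 × 2327/686 = 1407.7 V.
Secondary of T₂: V = 1407.7 × 217/1736 = 175.97 V.
I_load = 175.97/200 = 0.87983 A, so P_out = 175.97 × 0.87983 = 154.82 W.
All ideal ⇒ P_in = P_out, so I_supply = 154.82/415 = 0.373 A.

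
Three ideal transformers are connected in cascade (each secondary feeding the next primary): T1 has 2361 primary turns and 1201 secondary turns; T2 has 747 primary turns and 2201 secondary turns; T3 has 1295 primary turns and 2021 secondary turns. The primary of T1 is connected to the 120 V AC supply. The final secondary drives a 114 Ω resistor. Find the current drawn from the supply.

I_supply ≈ 5.76 A

Secondary of T1: V = 120.00 × 1201/2361 = 61.042 V.
Secondary of T2: V = 61.042 × 2201/747 = 179.86 V.
Secondary of T3: V = 179.86 × 2021/1295 = 280.69 V.
I_load = 280.69/114 = 2.4622 A, so P_out = 280.69 × 2.4622 = 691.10 W.
All ideal ⇒ P_in = P_out, so I_supply = 691.10/120 = 5.76 A.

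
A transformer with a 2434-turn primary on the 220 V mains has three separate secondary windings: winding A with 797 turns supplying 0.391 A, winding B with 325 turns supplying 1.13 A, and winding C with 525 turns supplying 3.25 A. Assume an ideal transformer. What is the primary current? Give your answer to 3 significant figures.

I_p ≈ 0.980 A

V_A = 220 × 797/2434 = 72.038 V; V_B = 220 × 325/2434 = 29.376 V; V_C = 220 × 525/2434 = 47.453 V.
P_out = V_A I_A + V_B I_B + V_C I_C = 72.038×0.391 + 29.376×1.13 + 47.453×3.25 = 28.167 + 33.194 + 154.22 = 215.58 W.
Ideal ⇒ P_in = P_out, so I_p = P_out/V_p = 215.58/220 = 0.980 A.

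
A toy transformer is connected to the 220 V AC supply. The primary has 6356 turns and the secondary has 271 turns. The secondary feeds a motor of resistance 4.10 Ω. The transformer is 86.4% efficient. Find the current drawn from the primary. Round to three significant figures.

I_p ≈ 0.113 A

V_s = 220 × 271/6356 = 9.3801 V.
I_s = V_s/R = 9.3801/4.10 = 2.2878 A.
P_out = V_s I_s = 9.3801 × 2.2878 = 21.460 W.
P_in = P_out/η = 21.460/0.864 = 24.838 W.
I_p = P_in/V_p = 24.838/220 = 0.113 A.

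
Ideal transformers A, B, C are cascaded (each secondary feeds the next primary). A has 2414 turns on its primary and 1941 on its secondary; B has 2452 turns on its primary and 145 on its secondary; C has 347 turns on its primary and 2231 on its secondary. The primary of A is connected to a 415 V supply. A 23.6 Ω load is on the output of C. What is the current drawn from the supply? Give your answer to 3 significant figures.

I_supply ≈ 1.64 A

Secondary of A: V = 415.00 × 1941/2414 = 333.68 V.
Secondary of B: V = 333.68 × 145/2452 = 19.733 V.
Secondary of C: V = 19.733 × 2231/347 = 126.87 V.
I_load = 126.87/23.6 = 5.3758 A, so P_out = 126.87 × 5.3758 = 682.02 W.
All ideal ⇒ P_in = P_out, so I_supply = 682.02/415 = 1.64 A.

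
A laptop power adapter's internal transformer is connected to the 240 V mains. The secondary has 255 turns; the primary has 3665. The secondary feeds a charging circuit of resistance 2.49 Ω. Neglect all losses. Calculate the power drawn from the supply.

P ≈ 112 W

V_s = V_p × N_s/N_p = 240 × 255/3665 = 16.698 V.
I_s = V_s/R = 16.698/2.49 = 6.7062 A.
I_p = I_s × N_s/N_p = 6.7062 × 255/3665 = 0.46660 A.
P = V_p I_p = 240 × 0.46660 = 112 W.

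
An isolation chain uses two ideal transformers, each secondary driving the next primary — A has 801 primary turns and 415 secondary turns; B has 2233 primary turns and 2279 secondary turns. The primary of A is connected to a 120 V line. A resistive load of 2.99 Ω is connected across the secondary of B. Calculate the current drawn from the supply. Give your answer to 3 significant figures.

Secondary of A: V = 120.00 × 415/801 = 62.172 V.
Secondary of B: V = 62.172 × 2279/2233 = 63.453 V.
I_load = 63.453/2.99 = 21.222 A, so P_out = 63.453 × 21.222 = 1346.6 W.
All ideal ⇒ P_in = P_out, so I_supply = 1346.6/120 = 11.2 A.

I_supply ≈ 11.2 A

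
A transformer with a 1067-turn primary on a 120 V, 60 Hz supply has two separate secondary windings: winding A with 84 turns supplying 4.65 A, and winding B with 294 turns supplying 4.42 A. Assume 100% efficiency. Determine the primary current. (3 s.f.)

I_p ≈ 1.58 A

V_A = 120 × 84/1067 = 9.4470 V; V_B = 120 × 294/1067 = 33.065 V.
P_out = V_A I_A + V_B I_B = 9.4470×4.65 + 33.065×4.42 = 43.929 + 146.15 = 190.07 W.
Ideal ⇒ P_in = P_out, so I_p = P_out/V_p = 190.07/120 = 1.58 A.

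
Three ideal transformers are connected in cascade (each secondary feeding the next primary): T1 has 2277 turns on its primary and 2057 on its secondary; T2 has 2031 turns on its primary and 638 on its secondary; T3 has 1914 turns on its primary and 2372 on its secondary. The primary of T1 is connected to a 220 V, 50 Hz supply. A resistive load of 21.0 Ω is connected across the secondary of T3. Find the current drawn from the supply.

After T1: V = 220.00 × 2057/2277 = 198.74 V.
After T2: V = 198.74 × 638/2031 = 62.432 V.
After T3: V = 62.432 × 2372/1914 = 77.371 V.
I_load = 77.371/21.0 = 3.6843 A, so P_out = 77.371 × 3.6843 = 285.06 W.
All ideal ⇒ P_in = P_out, so I_supply = 285.06/220 = 1.30 A.

I_supply ≈ 1.30 A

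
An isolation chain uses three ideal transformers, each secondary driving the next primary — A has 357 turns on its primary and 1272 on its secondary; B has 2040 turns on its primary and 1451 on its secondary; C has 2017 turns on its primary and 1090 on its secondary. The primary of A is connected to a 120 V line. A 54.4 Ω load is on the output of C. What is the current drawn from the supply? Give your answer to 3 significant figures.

I_supply ≈ 4.14 A

Secondary of A: V = 120.00 × 1272/357 = 427.56 V.
Secondary of B: V = 427.56 × 1451/2040 = 304.11 V.
Secondary of C: V = 304.11 × 1090/2017 = 164.35 V.
I_load = 164.35/54.4 = 3.0211 A, so P_out = 164.35 × 3.0211 = 496.50 W.
All ideal ⇒ P_in = P_out, so I_supply = 496.50/120 = 4.14 A.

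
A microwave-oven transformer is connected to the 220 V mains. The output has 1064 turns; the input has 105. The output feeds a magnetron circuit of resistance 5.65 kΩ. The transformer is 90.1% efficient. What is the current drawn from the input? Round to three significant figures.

I_in ≈ 4.44 A

V_out = 220 × 1064/105 = 2229.3 V.
I_out = V_out/R = 2229.3/5650 = 0.39457 A.
P_out = V_out I_out = 2229.3 × 0.39457 = 879.63 W.
P_in = P_out/η = 879.63/0.901 = 976.29 W.
I_in = P_in/V_in = 976.29/220 = 4.44 A.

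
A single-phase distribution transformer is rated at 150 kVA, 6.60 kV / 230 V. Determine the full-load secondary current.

I_s ≈ 652 A

I_s = S/V_s = 150000/230 = 652 A.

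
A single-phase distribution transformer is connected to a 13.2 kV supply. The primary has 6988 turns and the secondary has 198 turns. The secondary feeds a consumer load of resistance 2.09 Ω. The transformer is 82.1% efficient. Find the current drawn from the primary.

I_p ≈ 6.18 A

V_s = 13200 × 198/6988 = 374.01 V.
I_s = V_s/R = 374.01/2.09 = 178.95 A.
P_out = V_s I_s = 374.01 × 178.95 = 66931 W.
P_in = P_out/η = 66931/0.821 = 81524 W.
I_p = P_in/V_p = 81524/13200 = 6.18 A.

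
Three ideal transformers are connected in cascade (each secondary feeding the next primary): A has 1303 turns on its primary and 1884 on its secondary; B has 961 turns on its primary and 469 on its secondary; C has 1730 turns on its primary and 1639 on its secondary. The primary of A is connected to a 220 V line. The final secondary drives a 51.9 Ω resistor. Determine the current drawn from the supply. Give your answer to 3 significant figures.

After A: V = 220.00 × 1884/1303 = 318.10 V.
After B: V = 318.10 × 469/961 = 155.24 V.
After C: V = 155.24 × 1639/1730 = 147.08 V.
I_load = 147.08/51.9 = 2.8338 A, so P_out = 147.08 × 2.8338 = 416.79 W.
All ideal ⇒ P_in = P_out, so I_supply = 416.79/220 = 1.89 A.

I_supply ≈ 1.89 A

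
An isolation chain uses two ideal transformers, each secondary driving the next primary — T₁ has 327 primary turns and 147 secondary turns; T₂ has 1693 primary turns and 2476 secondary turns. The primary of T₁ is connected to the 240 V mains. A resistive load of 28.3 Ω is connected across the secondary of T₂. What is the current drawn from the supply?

I_supply ≈ 3.67 A

After T₁: V = 240.00 × 147/327 = 107.89 V.
After T₂: V = 107.89 × 2476/1693 = 157.79 V.
I_load = 157.79/28.3 = 5.5756 A, so P_out = 157.79 × 5.5756 = 879.76 W.
All ideal ⇒ P_in = P_out, so I_supply = 879.76/240 = 3.67 A.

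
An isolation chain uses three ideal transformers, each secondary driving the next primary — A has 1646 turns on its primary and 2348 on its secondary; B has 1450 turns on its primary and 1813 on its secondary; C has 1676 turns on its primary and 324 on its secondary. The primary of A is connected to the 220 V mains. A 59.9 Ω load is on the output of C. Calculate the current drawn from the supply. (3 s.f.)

I_supply ≈ 0.437 A

Secondary of A: V = 220.00 × 2348/1646 = 313.83 V.
Secondary of B: V = 313.83 × 1813/1450 = 392.39 V.
Secondary of C: V = 392.39 × 324/1676 = 75.856 V.
I_load = 75.856/59.9 = 1.2664 A, so P_out = 75.856 × 1.2664 = 96.063 W.
All ideal ⇒ P_in = P_out, so I_supply = 96.063/220 = 0.437 A.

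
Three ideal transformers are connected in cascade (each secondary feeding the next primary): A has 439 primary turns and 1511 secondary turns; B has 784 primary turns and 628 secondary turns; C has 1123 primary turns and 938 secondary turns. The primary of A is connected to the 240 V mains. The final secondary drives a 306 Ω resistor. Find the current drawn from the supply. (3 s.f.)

I_supply ≈ 4.16 A

Secondary of A: V = 240.00 × 1511/439 = 826.06 V.
Secondary of B: V = 826.06 × 628/784 = 661.69 V.
Secondary of C: V = 661.69 × 938/1123 = 552.69 V.
I_load = 552.69/306 = 1.8062 A, so P_out = 552.69 × 1.8062 = 998.24 W.
All ideal ⇒ P_in = P_out, so I_supply = 998.24/240 = 4.16 A.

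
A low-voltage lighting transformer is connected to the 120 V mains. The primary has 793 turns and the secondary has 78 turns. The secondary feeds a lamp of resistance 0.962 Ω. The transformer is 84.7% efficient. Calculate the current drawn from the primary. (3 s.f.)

I_p ≈ 1.42 A

V_s = 120 × 78/793 = 11.803 V.
I_s = V_s/R = 11.803/0.962 = 12.270 A.
P_out = V_s I_s = 11.803 × 12.270 = 144.82 W.
P_in = P_out/η = 144.82/0.847 = 170.98 W.
I_p = P_in/V_p = 170.98/120 = 1.42 A.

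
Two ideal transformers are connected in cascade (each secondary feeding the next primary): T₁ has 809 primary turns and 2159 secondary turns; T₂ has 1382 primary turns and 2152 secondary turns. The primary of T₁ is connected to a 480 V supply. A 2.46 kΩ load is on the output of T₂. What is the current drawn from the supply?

I_supply ≈ 3.37 A

Secondary of T₁: V = 480.00 × 2159/809 = 1281.0 V.
Secondary of T₂: V = 1281.0 × 2152/1382 = 1994.7 V.
I_load = 1994.7/2460 = 0.81086 A, so P_out = 1994.7 × 0.81086 = 1617.4 W.
All ideal ⇒ P_in = P_out, so I_supply = 1617.4/480 = 3.37 A.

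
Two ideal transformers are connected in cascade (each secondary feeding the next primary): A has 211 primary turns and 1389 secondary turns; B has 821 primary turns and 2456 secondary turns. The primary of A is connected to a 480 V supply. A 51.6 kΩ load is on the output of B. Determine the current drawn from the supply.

After A: V = 480.00 × 1389/211 = 3159.8 V.
After B: V = 3159.8 × 2456/821 = 9452.5 V.
I_load = 9452.5/51600 = 0.18319 A, so P_out = 9452.5 × 0.18319 = 1731.6 W.
All ideal ⇒ P_in = P_out, so I_supply = 1731.6/480 = 3.61 A.

I_supply ≈ 3.61 A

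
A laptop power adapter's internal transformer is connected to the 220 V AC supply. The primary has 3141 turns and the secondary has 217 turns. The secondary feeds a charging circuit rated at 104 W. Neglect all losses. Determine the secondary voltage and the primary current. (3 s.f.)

V_s = V_p × N_s/N_p = 220 × 217/3141 = 15.199 V.
I_s = P/V_s = 104/15.199 = 6.8426 A.
I_p = I_s × N_s/N_p = 6.8426 × 217/3141 = 0.473 A.

V_s ≈ 15.2 V, I_p ≈ 0.473 A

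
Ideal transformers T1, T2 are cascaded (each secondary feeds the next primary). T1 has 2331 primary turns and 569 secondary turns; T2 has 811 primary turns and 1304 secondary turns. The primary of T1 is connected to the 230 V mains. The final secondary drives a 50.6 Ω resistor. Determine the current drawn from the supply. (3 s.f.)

Secondary of T1: V = 230.00 × 569/2331 = 56.143 V.
Secondary of T2: V = 56.143 × 1304/811 = 90.272 V.
I_load = 90.272/50.6 = 1.7840 A, so P_out = 90.272 × 1.7840 = 161.05 W.
All ideal ⇒ P_in = P_out, so I_supply = 161.05/230 = 0.700 A.

I_supply ≈ 0.700 A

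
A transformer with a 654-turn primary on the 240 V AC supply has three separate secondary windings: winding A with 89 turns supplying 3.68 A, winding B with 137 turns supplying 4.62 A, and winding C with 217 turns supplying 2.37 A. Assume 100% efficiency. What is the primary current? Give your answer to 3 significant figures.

V_A = 240 × 89/654 = 32.661 V; V_B = 240 × 137/654 = 50.275 V; V_C = 240 × 217/654 = 79.633 V.
P_out = V_A I_A + V_B I_B + V_C I_C = 32.661×3.68 + 50.275×4.62 + 79.633×2.37 = 120.19 + 232.27 + 188.73 = 541.19 W.
Ideal ⇒ P_in = P_out, so I_p = P_out/V_p = 541.19/240 = 2.25 A.

I_p ≈ 2.25 A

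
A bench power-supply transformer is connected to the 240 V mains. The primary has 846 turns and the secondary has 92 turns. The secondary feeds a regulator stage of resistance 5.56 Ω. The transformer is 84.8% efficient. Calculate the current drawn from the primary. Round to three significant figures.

I_p ≈ 0.602 A

V_s = 240 × 92/846 = 26.099 V.
I_s = V_s/R = 26.099/5.56 = 4.6941 A.
P_out = V_s I_s = 26.099 × 4.6941 = 122.51 W.
P_in = P_out/η = 122.51/0.848 = 144.47 W.
I_p = P_in/V_p = 144.47/240 = 0.602 A.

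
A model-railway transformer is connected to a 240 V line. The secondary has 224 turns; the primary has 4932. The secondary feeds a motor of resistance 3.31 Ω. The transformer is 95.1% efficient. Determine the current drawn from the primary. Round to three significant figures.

I_p ≈ 0.157 A

V_s = 240 × 224/4932 = 10.900 V.
I_s = V_s/R = 10.900/3.31 = 3.2931 A.
P_out = V_s I_s = 10.900 × 3.2931 = 35.896 W.
P_in = P_out/η = 35.896/0.951 = 37.745 W.
I_p = P_in/V_p = 37.745/240 = 0.157 A.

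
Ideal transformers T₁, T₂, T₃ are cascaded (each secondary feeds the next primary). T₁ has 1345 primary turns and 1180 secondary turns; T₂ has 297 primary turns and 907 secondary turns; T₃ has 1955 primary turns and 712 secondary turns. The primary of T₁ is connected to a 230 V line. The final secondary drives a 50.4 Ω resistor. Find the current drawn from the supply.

After T₁: V = 230.00 × 1180/1345 = 201.78 V.
After T₂: V = 201.78 × 907/297 = 616.22 V.
After T₃: V = 616.22 × 712/1955 = 224.43 V.
I_load = 224.43/50.4 = 4.4529 A, so P_out = 224.43 × 4.4529 = 999.34 W.
All ideal ⇒ P_in = P_out, so I_supply = 999.34/230 = 4.34 A.

I_supply ≈ 4.34 A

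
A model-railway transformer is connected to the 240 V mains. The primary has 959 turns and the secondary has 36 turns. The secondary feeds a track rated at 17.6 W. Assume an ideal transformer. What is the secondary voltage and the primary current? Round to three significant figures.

V_s ≈ 9.01 V, I_p ≈ 0.0733 A

V_s = V_p × N_s/N_p = 240 × 36/959 = 9.0094 V.
I_s = P/V_s = 17.6/9.0094 = 1.9535 A.
I_p = I_s × N_s/N_p = 1.9535 × 36/959 = 0.0733 A.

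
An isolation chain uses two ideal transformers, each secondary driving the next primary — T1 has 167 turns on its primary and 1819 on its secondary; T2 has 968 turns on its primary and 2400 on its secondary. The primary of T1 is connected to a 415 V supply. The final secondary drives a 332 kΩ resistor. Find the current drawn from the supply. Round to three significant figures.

After T1: V = 415.00 × 1819/167 = 4520.3 V.
After T2: V = 4520.3 × 2400/968 = 11207 V.
I_load = 11207/332000 = 0.033757 A, so P_out = 11207 × 0.033757 = 378.32 W.
All ideal ⇒ P_in = P_out, so I_supply = 378.32/415 = 0.912 A.

I_supply ≈ 0.912 A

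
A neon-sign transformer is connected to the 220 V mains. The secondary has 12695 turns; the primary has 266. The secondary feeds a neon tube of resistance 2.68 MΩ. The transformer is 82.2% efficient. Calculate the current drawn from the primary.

I_p ≈ 0.227 A

V_s = 220 × 12695/266 = 10500 V.
I_s = V_s/R = 10500/(2.68×10^6) = 0.0039178 A.
P_out = V_s I_s = 10500 × 0.0039178 = 41.135 W.
P_in = P_out/η = 41.135/0.822 = 50.043 W.
I_p = P_in/V_p = 50.043/220 = 0.227 A.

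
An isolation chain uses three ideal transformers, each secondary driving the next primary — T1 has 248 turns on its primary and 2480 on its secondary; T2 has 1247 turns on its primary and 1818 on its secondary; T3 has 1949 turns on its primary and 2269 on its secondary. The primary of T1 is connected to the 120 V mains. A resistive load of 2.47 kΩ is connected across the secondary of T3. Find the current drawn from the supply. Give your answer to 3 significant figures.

After T1: V = 120.00 × 2480/248 = 1200.0 V.
After T2: V = 1200.0 × 1818/1247 = 1749.5 V.
After T3: V = 1749.5 × 2269/1949 = 2036.7 V.
I_load = 2036.7/2470 = 0.82458 A, so P_out = 2036.7 × 0.82458 = 1679.4 W.
All ideal ⇒ P_in = P_out, so I_supply = 1679.4/120 = 14.0 A.

I_supply ≈ 14.0 A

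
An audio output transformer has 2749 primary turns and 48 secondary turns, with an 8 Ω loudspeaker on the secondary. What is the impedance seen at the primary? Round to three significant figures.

Z_p ≈ 26200 Ω

Z_p = (N_p/N_s)² × Z_s = (2749/48)² × 8 = 26200 Ω.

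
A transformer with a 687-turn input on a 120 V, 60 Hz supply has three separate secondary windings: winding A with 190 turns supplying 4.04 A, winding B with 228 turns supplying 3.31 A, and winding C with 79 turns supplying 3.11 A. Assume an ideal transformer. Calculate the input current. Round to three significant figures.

V_A = 120 × 190/687 = 33.188 V; V_B = 120 × 228/687 = 39.825 V; V_C = 120 × 79/687 = 13.799 V.
P_out = V_A I_A + V_B I_B + V_C I_C = 33.188×4.04 + 39.825×3.31 + 13.799×3.11 = 134.08 + 131.82 + 42.915 = 308.82 W.
Ideal ⇒ P_in = P_out, so I_in = P_out/V_in = 308.82/120 = 2.57 A.

I_in ≈ 2.57 A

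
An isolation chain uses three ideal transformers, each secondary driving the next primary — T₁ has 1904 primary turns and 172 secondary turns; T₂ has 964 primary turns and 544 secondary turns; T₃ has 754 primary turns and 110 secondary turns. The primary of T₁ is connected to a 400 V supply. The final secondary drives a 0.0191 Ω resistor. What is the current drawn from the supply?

Secondary of T₁: V = 400.00 × 172/1904 = 36.134 V.
Secondary of T₂: V = 36.134 × 544/964 = 20.391 V.
Secondary of T₃: V = 20.391 × 110/754 = 2.9748 V.
I_load = 2.9748/0.0191 = 155.75 A, so P_out = 2.9748 × 155.75 = 463.34 W.
All ideal ⇒ P_in = P_out, so I_supply = 463.34/400 = 1.16 A.

I_supply ≈ 1.16 A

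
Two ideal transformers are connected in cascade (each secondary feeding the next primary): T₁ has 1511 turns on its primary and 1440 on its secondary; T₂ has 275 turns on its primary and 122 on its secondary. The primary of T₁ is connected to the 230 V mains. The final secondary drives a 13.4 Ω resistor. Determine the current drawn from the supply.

I_supply ≈ 3.07 A

Secondary of T₁: V = 230.00 × 1440/1511 = 219.19 V.
Secondary of T₂: V = 219.19 × 122/275 = 97.242 V.
I_load = 97.242/13.4 = 7.2569 A, so P_out = 97.242 × 7.2569 = 705.67 W.
All ideal ⇒ P_in = P_out, so I_supply = 705.67/230 = 3.07 A.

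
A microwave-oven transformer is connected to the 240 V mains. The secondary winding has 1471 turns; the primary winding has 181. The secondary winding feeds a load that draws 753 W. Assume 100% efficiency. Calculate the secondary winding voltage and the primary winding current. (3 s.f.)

V_s ≈ 1950 V, I_p ≈ 3.14 A

V_s = V_p × N_s/N_p = 240 × 1471/181 = 1950.5 V.
I_s = P/V_s = 753/1950.5 = 0.38606 A.
I_p = I_s × N_s/N_p = 0.38606 × 1471/181 = 3.14 A.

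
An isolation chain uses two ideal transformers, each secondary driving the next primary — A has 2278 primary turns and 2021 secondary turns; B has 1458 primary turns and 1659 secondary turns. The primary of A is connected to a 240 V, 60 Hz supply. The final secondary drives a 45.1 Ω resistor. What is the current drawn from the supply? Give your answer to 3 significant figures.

I_supply ≈ 5.42 A

Secondary of A: V = 240.00 × 2021/2278 = 212.92 V.
Secondary of B: V = 212.92 × 1659/1458 = 242.28 V.
I_load = 242.28/45.1 = 5.3720 A, so P_out = 242.28 × 5.3720 = 1301.5 W.
All ideal ⇒ P_in = P_out, so I_supply = 1301.5/240 = 5.42 A.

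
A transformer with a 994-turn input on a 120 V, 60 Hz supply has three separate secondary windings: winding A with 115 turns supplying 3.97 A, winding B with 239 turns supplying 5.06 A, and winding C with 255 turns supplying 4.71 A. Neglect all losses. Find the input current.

I_in ≈ 2.88 A

V_A = 120 × 115/994 = 13.883 V; V_B = 120 × 239/994 = 28.853 V; V_C = 120 × 255/994 = 30.785 V.
P_out = V_A I_A + V_B I_B + V_C I_C = 13.883×3.97 + 28.853×5.06 + 30.785×4.71 = 55.117 + 146.00 + 145.00 = 346.11 W.
Ideal ⇒ P_in = P_out, so I_in = P_out/V_in = 346.11/120 = 2.88 A.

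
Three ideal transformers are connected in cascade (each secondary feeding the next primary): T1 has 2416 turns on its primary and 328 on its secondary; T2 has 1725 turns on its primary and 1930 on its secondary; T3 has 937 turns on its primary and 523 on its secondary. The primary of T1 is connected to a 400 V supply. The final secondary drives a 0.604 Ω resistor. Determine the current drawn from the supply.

I_supply ≈ 4.76 A

Secondary of T1: V = 400.00 × 328/2416 = 54.305 V.
Secondary of T2: V = 54.305 × 1930/1725 = 60.758 V.
Secondary of T3: V = 60.758 × 523/937 = 33.913 V.
I_load = 33.913/0.604 = 56.147 A, so P_out = 33.913 × 56.147 = 1904.1 W.
All ideal ⇒ P_in = P_out, so I_supply = 1904.1/400 = 4.76 A.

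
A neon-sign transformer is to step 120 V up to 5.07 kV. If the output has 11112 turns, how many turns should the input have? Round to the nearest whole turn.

N_in = 263 turns

N_in/N_out = V_in/V_out, so N_in = 11112 × 120/5070 = 263.0 ≈ 263 turns.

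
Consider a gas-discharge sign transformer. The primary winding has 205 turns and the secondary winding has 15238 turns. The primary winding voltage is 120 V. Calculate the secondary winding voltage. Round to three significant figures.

V_s/V_p = N_s/N_p, so V_s = 120 × 15238/205 = 8920 V.

V_s ≈ 8920 V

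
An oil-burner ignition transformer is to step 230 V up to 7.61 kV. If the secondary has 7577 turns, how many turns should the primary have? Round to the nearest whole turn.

N_p = 229 turns

N_p/N_s = V_p/V_s, so N_p = 7577 × 230/7610 = 229.0 ≈ 229 turns.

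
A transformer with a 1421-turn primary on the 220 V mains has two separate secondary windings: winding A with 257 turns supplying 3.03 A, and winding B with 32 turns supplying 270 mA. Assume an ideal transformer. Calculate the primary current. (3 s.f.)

I_p ≈ 0.554 A

V_A = 220 × 257/1421 = 39.789 V; V_B = 220 × 32/1421 = 4.9543 V.
P_out = V_A I_A + V_B I_B = 39.789×3.03 + 4.9543×0.270 = 120.56 + 1.3376 = 121.90 W.
Ideal ⇒ P_in = P_out, so I_p = P_out/V_p = 121.90/220 = 0.554 A.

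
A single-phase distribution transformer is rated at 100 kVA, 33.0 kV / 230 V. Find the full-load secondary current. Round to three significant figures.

I_s ≈ 435 A

I_s = S/V_s = 100000/230 = 435 A.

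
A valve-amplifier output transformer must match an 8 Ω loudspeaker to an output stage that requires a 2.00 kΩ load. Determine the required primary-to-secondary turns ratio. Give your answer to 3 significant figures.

N_p/N_s ≈ 15.8

Z_p/Z_s = (N_p/N_s)², so N_p/N_s = √(2000/8) = √250 = 15.8.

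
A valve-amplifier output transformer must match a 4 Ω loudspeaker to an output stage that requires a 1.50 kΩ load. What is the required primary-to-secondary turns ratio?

Z_p/Z_s = (N_p/N_s)², so N_p/N_s = √(1500/4) = √375 = 19.4.

N_p/N_s ≈ 19.4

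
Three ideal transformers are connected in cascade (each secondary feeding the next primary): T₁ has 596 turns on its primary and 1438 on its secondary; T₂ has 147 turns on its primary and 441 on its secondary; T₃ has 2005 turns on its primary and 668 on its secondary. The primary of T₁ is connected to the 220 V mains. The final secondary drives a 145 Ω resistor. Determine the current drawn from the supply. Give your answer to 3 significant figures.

I_supply ≈ 8.82 A

Secondary of T₁: V = 220.00 × 1438/596 = 530.81 V.
Secondary of T₂: V = 530.81 × 441/147 = 1592.4 V.
Secondary of T₃: V = 1592.4 × 668/2005 = 530.54 V.
I_load = 530.54/145 = 3.6589 A, so P_out = 530.54 × 3.6589 = 1941.2 W.
All ideal ⇒ P_in = P_out, so I_supply = 1941.2/220 = 8.82 A.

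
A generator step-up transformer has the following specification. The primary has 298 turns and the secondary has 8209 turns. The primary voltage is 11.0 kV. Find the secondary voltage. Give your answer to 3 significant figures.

V_s ≈ 303000 V

V_s/V_p = N_s/N_p, so V_s = 11000 × 8209/298 = 303000 V.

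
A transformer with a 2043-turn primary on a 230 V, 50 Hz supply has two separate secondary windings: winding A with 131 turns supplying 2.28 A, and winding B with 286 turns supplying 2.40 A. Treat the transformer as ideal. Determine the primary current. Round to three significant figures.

V_A = 230 × 131/2043 = 14.748 V; V_B = 230 × 286/2043 = 32.198 V.
P_out = V_A I_A + V_B I_B = 14.748×2.28 + 32.198×2.40 = 33.625 + 77.275 = 110.90 W.
Ideal ⇒ P_in = P_out, so I_p = P_out/V_p = 110.90/230 = 0.482 A.

I_p ≈ 0.482 A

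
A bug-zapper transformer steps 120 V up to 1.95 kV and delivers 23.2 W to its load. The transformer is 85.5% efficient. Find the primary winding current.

P_in = P_out/η = 23.2/0.855 = 27.135 W.
I_p = P_in/V_p = 27.135/120 = 0.226 A.

I_p ≈ 0.226 A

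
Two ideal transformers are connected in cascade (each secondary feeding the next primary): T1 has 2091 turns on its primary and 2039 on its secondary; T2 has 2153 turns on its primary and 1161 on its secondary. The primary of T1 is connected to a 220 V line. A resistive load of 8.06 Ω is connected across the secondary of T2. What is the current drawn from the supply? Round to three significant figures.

I_supply ≈ 7.55 A

Secondary of T1: V = 220.00 × 2039/2091 = 214.53 V.
Secondary of T2: V = 214.53 × 1161/2153 = 115.68 V.
I_load = 115.68/8.06 = 14.353 A, so P_out = 115.68 × 14.353 = 1660.4 W.
All ideal ⇒ P_in = P_out, so I_supply = 1660.4/220 = 7.55 A.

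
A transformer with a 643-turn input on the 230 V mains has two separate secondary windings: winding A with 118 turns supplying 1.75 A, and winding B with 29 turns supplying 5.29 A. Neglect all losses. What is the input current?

I_in ≈ 0.560 A

V_A = 230 × 118/643 = 42.208 V; V_B = 230 × 29/643 = 10.373 V.
P_out = V_A I_A + V_B I_B = 42.208×1.75 + 10.373×5.29 = 73.865 + 54.874 = 128.74 W.
Ideal ⇒ P_in = P_out, so I_in = P_out/V_in = 128.74/230 = 0.560 A.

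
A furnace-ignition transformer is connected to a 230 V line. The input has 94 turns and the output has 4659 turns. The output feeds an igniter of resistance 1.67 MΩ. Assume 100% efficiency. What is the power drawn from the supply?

P ≈ 77.8 W

V_out = V_in × N_out/N_in = 230 × 4659/94 = 11400 V.
I_out = V_out/R = 11400/(1.67×10^6) = 0.0068262 A.
I_in = I_out × N_out/N_in = 0.0068262 × 4659/94 = 0.33833 A.
P = V_in I_in = 230 × 0.33833 = 77.8 W.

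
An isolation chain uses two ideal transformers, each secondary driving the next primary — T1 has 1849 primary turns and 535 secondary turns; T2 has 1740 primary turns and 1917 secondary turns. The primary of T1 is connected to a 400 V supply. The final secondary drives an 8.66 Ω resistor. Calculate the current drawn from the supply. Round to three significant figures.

After T1: V = 400.00 × 535/1849 = 115.74 V.
After T2: V = 115.74 × 1917/1740 = 127.51 V.
I_load = 127.51/8.66 = 14.724 A, so P_out = 127.51 × 14.724 = 1877.5 W.
All ideal ⇒ P_in = P_out, so I_supply = 1877.5/400 = 4.69 A.

I_supply ≈ 4.69 A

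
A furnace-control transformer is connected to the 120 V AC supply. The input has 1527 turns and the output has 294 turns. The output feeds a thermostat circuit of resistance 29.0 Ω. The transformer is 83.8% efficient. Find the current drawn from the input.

I_in ≈ 0.183 A

V_out = 120 × 294/1527 = 23.104 V.
I_out = V_out/R = 23.104/29.0 = 0.79669 A.
P_out = V_out I_out = 23.104 × 0.79669 = 18.407 W.
P_in = P_out/η = 18.407/0.838 = 21.965 W.
I_in = P_in/V_in = 21.965/120 = 0.183 A.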